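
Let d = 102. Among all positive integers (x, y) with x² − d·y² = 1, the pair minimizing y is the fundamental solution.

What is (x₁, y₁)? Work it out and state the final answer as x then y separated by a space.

[10; 10,20] for √102; ℓ=2 ⇒ convergent index 1
step 0: (10, 1)  from 10·(1,0) + (0,1)
step 1: (101, 10)  from 10·(10,1) + (1,0)
→ (101, 10).  Check: 101²=10201, 102·10²=10200, difference 1.

101 10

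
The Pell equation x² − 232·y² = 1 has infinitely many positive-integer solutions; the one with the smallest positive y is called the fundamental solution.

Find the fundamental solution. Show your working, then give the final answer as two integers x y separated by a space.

√232 = [15; 4,3,7,3,4,30, …], period ℓ=6 (even) → k=5
i=0: a=15 ⇒ p=15, q=1
…
i=3: a=7 ⇒ p=1447, q=95
i=4: a=3 ⇒ p=4539, q=298
i=5: a=4 ⇒ p=19603, q=1287
fundamental: x₁=19603, y₁=1287  (since 384277609 − 232·1656369 = 1)

19603 1287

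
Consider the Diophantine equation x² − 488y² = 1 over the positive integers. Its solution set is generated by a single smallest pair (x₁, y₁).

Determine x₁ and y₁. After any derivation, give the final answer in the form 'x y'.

243 11

√488 = [22; 11,44, …], period ℓ=2 (even) → k=1
i=0: a=22 ⇒ p=22, q=1
i=1: a=11 ⇒ p=243, q=11
fundamental: x₁=243, y₁=11  (since 59049 − 488·121 = 1)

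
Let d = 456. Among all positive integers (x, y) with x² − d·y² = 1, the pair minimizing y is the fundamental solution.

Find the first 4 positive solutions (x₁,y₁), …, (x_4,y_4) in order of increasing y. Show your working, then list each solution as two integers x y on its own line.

[21; 2,1,4,1,2,42] for √456; ℓ=6 ⇒ convergent index 5
step 0: (21, 1)  from 21·(1,0) + (0,1)
…
step 3: (299, 14)  from 4·(64,3) + (43,2)
step 4: (363, 17)  from 1·(299,14) + (64,3)
step 5: (1025, 48)  from 2·(363,17) + (299,14)
(x₁, y₁) = (1025, 48);  1025² − 456·48² = 1 ✓
n=2: (1025,48)∘(1025,48) = (1025·1025+456·48·48, 1025·48+48·1025) = (2101249,98400)
n=3: (2101249,98400)∘(1025,48) = (1025·2101249+456·48·98400, 1025·98400+48·2101249) = (4307559425,201719952)
n=4: (4307559425,201719952)∘(1025,48) = (1025·4307559425+456·48·201719952, 1025·201719952+48·4307559425) = (8830494720001,413525803200)

1025 48
2101249 98400
4307559425 201719952
8830494720001 413525803200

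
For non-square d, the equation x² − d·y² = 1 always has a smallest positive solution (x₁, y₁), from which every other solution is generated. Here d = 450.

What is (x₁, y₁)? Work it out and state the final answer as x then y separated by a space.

√450 → a₀=21, period (4,1,2,4,2,1,4,42); ℓ=8 even so k=7
step 0: (21, 1)  from 21·(1,0) + (0,1)
step 1: (85, 4)  from 4·(21,1) + (1,0)
step 2: (106, 5)  from 1·(85,4) + (21,1)
…
step 5: (2885, 136)  from 2·(1294,61) + (297,14)
step 6: (4179, 197)  from 1·(2885,136) + (1294,61)
step 7: (19601, 924)  from 4·(4179,197) + (2885,136)
(x₁, y₁) = (19601, 924);  19601² − 450·924² = 1 ✓

19601 924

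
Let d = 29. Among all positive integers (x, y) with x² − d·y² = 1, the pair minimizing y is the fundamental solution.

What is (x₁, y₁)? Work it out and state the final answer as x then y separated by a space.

9801 1820

[5; 2,1,1,2,10] for √29; ℓ=5 ⇒ convergent index 9
step 0: (5, 1)  from 5·(1,0) + (0,1)
…
step 3: (27, 5)  from 1·(16,3) + (11,2)
step 4: (70, 13)  from 2·(27,5) + (16,3)
…
step 8: (3775, 701)  from 1·(2251,418) + (1524,283)
step 9: (9801, 1820)  from 2·(3775,701) + (2251,418)
→ (9801, 1820).  Check: 9801²=96059601, 29·1820²=96059600, difference 1.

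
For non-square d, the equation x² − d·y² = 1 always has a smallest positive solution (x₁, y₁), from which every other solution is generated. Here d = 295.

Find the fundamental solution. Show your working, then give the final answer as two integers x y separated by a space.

√295 = [17; 5,1,2,3,2,6,2,3,2,1,5,34, …], period ℓ=12 (even) → k=11
a_0=17:  p_0=17·1+0=17,  q_0=17·0+1=1
a_1=5:  p_1=5·17+1=86,  q_1=5·1+0=5
…
a_3=2:  p_3=2·103+86=292,  q_3=2·6+5=17
…
a_7=2:  p_7=2·14479+2250=31208,  q_7=2·843+131=1817
a_8=3:  p_8=3·31208+14479=108103,  q_8=3·1817+843=6294
a_9=2:  p_9=2·108103+31208=247414,  q_9=2·6294+1817=14405
a_10=1:  p_10=1·247414+108103=355517,  q_10=1·14405+6294=20699
a_11=5:  p_11=5·355517+247414=2024999,  q_11=5·20699+14405=117900
→ (2024999, 117900).  Check: 2024999²=4100620950001, 295·117900²=4100620950000, difference 1.

2024999 117900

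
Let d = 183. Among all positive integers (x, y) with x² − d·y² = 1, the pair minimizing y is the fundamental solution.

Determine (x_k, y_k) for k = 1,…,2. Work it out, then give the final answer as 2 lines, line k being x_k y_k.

√183 = [13; 1,1,8,1,1,26, …], period ℓ=6 (even) → k=5
step 0: (13, 1)  from 13·(1,0) + (0,1)
step 1: (14, 1)  from 1·(13,1) + (1,0)
…
step 3: (230, 17)  from 8·(27,2) + (14,1)
step 4: (257, 19)  from 1·(230,17) + (27,2)
step 5: (487, 36)  from 1·(257,19) + (230,17)
fundamental: x₁=487, y₁=36  (since 237169 − 183·1296 = 1)
(487+36√183)^2 = 474337 + 35064√183

487 36
474337 35064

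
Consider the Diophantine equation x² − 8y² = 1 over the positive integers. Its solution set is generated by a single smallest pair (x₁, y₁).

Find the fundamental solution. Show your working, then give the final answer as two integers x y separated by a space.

3 1

√8 → a₀=2, period (1,4); ℓ=2 even so k=1
k=0  a_k=2  p_k/q_k = 2/1
k=1  a_k=1  p_k/q_k = 3/1
fundamental: x₁=3, y₁=1  (since 9 − 8·1 = 1)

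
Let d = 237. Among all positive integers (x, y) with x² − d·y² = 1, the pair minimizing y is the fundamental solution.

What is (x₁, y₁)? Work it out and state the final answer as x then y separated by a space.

228151 14820

√237 = [15; 2,1,1,7,10,7,1,1,2,30, …], period ℓ=10 (even) → k=9
i=0: a=15 ⇒ p=15, q=1
…
i=2: a=1 ⇒ p=46, q=3
i=3: a=1 ⇒ p=77, q=5
…
i=5: a=10 ⇒ p=5927, q=385
i=6: a=7 ⇒ p=42074, q=2733
…
i=8: a=1 ⇒ p=90075, q=5851
i=9: a=2 ⇒ p=228151, q=14820
→ (228151, 14820).  Check: 228151²=52052878801, 237·14820²=52052878800, difference 1.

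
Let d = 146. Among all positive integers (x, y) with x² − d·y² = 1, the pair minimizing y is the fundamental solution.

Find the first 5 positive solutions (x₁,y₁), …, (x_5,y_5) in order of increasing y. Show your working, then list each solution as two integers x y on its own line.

145 12
42049 3480
12194065 1009188
3536236801 292661040
1025496478225 84870692412

√146 → a₀=12, period (12,24); ℓ=2 even so k=1
step 0: (12, 1)  from 12·(1,0) + (0,1)
step 1: (145, 12)  from 12·(12,1) + (1,0)
fundamental: x₁=145, y₁=12  (since 21025 − 146·144 = 1)
(145+12√146)^2 = 42049 + 3480√146
(145+12√146)^3 = 12194065 + 1009188√146
(145+12√146)^4 = 3536236801 + 292661040√146
(145+12√146)^5 = 1025496478225 + 84870692412√146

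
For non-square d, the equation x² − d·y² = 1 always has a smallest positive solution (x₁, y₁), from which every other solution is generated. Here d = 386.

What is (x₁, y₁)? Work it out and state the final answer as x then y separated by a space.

111555 5678

√386 = [19; 1,1,1,4,1,18,1,4,1,1,1,38, …], period ℓ=12 (even) → k=11
step 0: (19, 1)  from 19·(1,0) + (0,1)
…
step 6: (6287, 320)  from 18·(334,17) + (275,14)
step 7: (6621, 337)  from 1·(6287,320) + (334,17)
…
step 9: (39392, 2005)  from 1·(32771,1668) + (6621,337)
step 10: (72163, 3673)  from 1·(39392,2005) + (32771,1668)
step 11: (111555, 5678)  from 1·(72163,3673) + (39392,2005)
→ (111555, 5678).  Check: 111555²=12444518025, 386·5678²=12444518024, difference 1.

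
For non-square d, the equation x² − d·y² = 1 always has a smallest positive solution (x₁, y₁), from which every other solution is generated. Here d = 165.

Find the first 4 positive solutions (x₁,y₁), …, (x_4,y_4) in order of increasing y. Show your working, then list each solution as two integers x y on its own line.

1079 84
2328481 181272
5024860919 391184892
10843647534721 844176815664

√165 → a₀=12, period (1,5,2,5,1,24); ℓ=6 even so k=5
i=0: a=12 ⇒ p=12, q=1
i=1: a=1 ⇒ p=13, q=1
…
i=4: a=5 ⇒ p=912, q=71
i=5: a=1 ⇒ p=1079, q=84
fundamental: x₁=1079, y₁=84  (since 1164241 − 165·7056 = 1)
(1079+84√165)^2 = 2328481 + 181272√165
(1079+84√165)^3 = 5024860919 + 391184892√165
(1079+84√165)^4 = 10843647534721 + 844176815664√165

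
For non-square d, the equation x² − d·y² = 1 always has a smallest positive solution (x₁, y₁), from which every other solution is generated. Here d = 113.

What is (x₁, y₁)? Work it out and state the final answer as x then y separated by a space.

1204353 113296

√113 = [10; 1,1,1,2,2,1,1,1,20, …], period ℓ=9 (odd) → k=17
a_0=10:  p_0=10·1+0=10,  q_0=10·0+1=1
a_1=1:  p_1=1·10+1=11,  q_1=1·1+0=1
a_2=1:  p_2=1·11+10=21,  q_2=1·1+1=2
a_3=1:  p_3=1·21+11=32,  q_3=1·2+1=3
…
a_7=1:  p_7=1·287+202=489,  q_7=1·27+19=46
…
a_9=20:  p_9=20·776+489=16009,  q_9=20·73+46=1506
a_10=1:  p_10=1·16009+776=16785,  q_10=1·1506+73=1579
…
a_14=2:  p_14=2·131952+49579=313483,  q_14=2·12413+4664=29490
…
a_16=1:  p_16=1·445435+313483=758918,  q_16=1·41903+29490=71393
a_17=1:  p_17=1·758918+445435=1204353,  q_17=1·71393+41903=113296
fundamental: x₁=1204353, y₁=113296  (since 1450466148609 − 113·12835983616 = 1)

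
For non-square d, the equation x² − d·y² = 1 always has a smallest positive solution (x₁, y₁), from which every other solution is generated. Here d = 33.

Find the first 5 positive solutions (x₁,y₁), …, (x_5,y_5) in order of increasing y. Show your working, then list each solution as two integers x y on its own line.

√33 = [5; 1,2,1,10, …], period ℓ=4 (even) → k=3
i=0: a=5 ⇒ p=5, q=1
i=1: a=1 ⇒ p=6, q=1
i=2: a=2 ⇒ p=17, q=3
i=3: a=1 ⇒ p=23, q=4
→ (23, 4).  Check: 23²=529, 33·4²=528, difference 1.
k=2:  x_2 = 23·23+33·4·4 = 1057,  y_2 = 23·4+4·23 = 184
k=3:  x_3 = 23·1057+33·4·184 = 48599,  y_3 = 23·184+4·1057 = 8460
k=4:  x_4 = 23·48599+33·4·8460 = 2234497,  y_4 = 23·8460+4·48599 = 388976
k=5:  x_5 = 23·2234497+33·4·388976 = 102738263,  y_5 = 23·388976+4·2234497 = 17884436

23 4
1057 184
48599 8460
2234497 388976
102738263 17884436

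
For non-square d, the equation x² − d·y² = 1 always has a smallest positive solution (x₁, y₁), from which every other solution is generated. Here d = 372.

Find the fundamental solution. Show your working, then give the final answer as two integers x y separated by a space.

12151 630

√372 → a₀=19, period (3,2,12,2,3,38); ℓ=6 even so k=5
i=0: a=19 ⇒ p=19, q=1
i=1: a=3 ⇒ p=58, q=3
…
i=3: a=12 ⇒ p=1678, q=87
i=4: a=2 ⇒ p=3491, q=181
i=5: a=3 ⇒ p=12151, q=630
fundamental: x₁=12151, y₁=630  (since 147646801 − 372·396900 = 1)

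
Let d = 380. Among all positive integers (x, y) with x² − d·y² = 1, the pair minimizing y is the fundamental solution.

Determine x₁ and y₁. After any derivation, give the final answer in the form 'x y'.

√380 → a₀=19, period (2,38); ℓ=2 even so k=1
k=0  a_k=19  p_k/q_k = 19/1
k=1  a_k=2  p_k/q_k = 39/2
→ (39, 2).  Check: 39²=1521, 380·2²=1520, difference 1.

39 2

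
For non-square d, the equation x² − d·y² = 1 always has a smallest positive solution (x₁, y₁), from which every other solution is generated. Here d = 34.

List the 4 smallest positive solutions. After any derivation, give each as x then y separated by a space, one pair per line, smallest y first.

35 6
2449 420
171395 29394
11995201 2057160

√34 = [5; 1,4,1,10, …], period ℓ=4 (even) → k=3
a_0=5:  p_0=5·1+0=5,  q_0=5·0+1=1
…
a_2=4:  p_2=4·6+5=29,  q_2=4·1+1=5
a_3=1:  p_3=1·29+6=35,  q_3=1·5+1=6
fundamental: x₁=35, y₁=6  (since 1225 − 34·36 = 1)
(35+6√34)^2 = 2449 + 420√34
(35+6√34)^3 = 171395 + 29394√34
(35+6√34)^4 = 11995201 + 2057160√34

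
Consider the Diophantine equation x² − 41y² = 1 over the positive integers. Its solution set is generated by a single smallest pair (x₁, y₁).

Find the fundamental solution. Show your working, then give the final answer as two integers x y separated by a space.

2049 320

√41 → a₀=6, period (2,2,12); ℓ=3 odd so k=5
step 0: (6, 1)  from 6·(1,0) + (0,1)
step 1: (13, 2)  from 2·(6,1) + (1,0)
step 2: (32, 5)  from 2·(13,2) + (6,1)
…
step 4: (826, 129)  from 2·(397,62) + (32,5)
step 5: (2049, 320)  from 2·(826,129) + (397,62)
fundamental: x₁=2049, y₁=320  (since 4198401 − 41·102400 = 1)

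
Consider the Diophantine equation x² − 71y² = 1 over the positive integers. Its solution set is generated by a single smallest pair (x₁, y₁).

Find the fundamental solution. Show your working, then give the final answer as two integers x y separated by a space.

3480 413

d=71: √d = [8; 2,2,1,7,1,2,2,16] (ℓ=8, even), read p_7/q_7
step 0: (8, 1)  from 8·(1,0) + (0,1)
…
step 2: (42, 5)  from 2·(17,2) + (8,1)
…
step 5: (514, 61)  from 1·(455,54) + (59,7)
step 6: (1483, 176)  from 2·(514,61) + (455,54)
step 7: (3480, 413)  from 2·(1483,176) + (514,61)
→ (3480, 413).  Check: 3480²=12110400, 71·413²=12110399, difference 1.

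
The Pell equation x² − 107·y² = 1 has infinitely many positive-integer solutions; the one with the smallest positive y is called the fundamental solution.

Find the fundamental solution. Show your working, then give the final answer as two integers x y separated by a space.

962 93

d=107: √d = [10; 2,1,9,1,2,20] (ℓ=6, even), read p_5/q_5
i=0: a=10 ⇒ p=10, q=1
…
i=2: a=1 ⇒ p=31, q=3
i=3: a=9 ⇒ p=300, q=29
i=4: a=1 ⇒ p=331, q=32
i=5: a=2 ⇒ p=962, q=93
→ (962, 93).  Check: 962²=925444, 107·93²=925443, difference 1.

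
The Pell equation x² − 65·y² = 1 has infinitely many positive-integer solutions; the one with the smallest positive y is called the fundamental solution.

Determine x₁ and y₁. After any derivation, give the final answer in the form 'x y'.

129 16

√65 = [8; 16, …], period ℓ=1 (odd) → k=1
k=0  a_k=8  p_k/q_k = 8/1
k=1  a_k=16  p_k/q_k = 129/16
fundamental: x₁=129, y₁=16  (since 16641 − 65·256 = 1)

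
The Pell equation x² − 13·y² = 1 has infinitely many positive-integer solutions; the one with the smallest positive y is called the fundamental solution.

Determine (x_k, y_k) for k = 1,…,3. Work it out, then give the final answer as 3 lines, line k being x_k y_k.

649 180
842401 233640
1093435849 303264540

[3; 1,1,1,1,6] for √13; ℓ=5 ⇒ convergent index 9
k=0  a_k=3  p_k/q_k = 3/1
k=1  a_k=1  p_k/q_k = 4/1
…
k=3  a_k=1  p_k/q_k = 11/3
…
k=8  a_k=1  p_k/q_k = 393/109
k=9  a_k=1  p_k/q_k = 649/180
(x₁, y₁) = (649, 180);  649² − 13·180² = 1 ✓
(649+180√13)^2 = 842401 + 233640√13
(649+180√13)^3 = 1093435849 + 303264540√13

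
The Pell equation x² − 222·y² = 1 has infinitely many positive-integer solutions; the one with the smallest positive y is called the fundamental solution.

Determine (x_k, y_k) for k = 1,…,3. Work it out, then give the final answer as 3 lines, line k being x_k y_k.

149 10
44401 2980
13231349 888030

[14; 1,8,1,28] for √222; ℓ=4 ⇒ convergent index 3
i=0: a=14 ⇒ p=14, q=1
…
i=2: a=8 ⇒ p=134, q=9
i=3: a=1 ⇒ p=149, q=10
(x₁, y₁) = (149, 10);  149² − 222·10² = 1 ✓
(x_2, y_2) = (149·149 + 222·10·10, 149·10 + 10·149) = (44401, 2980)
(x_3, y_3) = (149·44401 + 222·10·2980, 149·2980 + 10·44401) = (13231349, 888030)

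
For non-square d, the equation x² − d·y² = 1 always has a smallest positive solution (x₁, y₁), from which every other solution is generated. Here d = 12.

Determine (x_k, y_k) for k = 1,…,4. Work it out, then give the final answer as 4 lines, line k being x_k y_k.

[3; 2,6] for √12; ℓ=2 ⇒ convergent index 1
i=0: a=3 ⇒ p=3, q=1
i=1: a=2 ⇒ p=7, q=2
fundamental: x₁=7, y₁=2  (since 49 − 12·4 = 1)
(x_2, y_2) = (7·7 + 12·2·2, 7·2 + 2·7) = (97, 28)
(x_3, y_3) = (7·97 + 12·2·28, 7·28 + 2·97) = (1351, 390)
(x_4, y_4) = (7·1351 + 12·2·390, 7·390 + 2·1351) = (18817, 5432)

7 2
97 28
1351 390
18817 5432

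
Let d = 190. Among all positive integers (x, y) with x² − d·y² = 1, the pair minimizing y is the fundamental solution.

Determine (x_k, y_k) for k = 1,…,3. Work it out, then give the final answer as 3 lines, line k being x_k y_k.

52021 3774
5412368881 392654508
563113683064981 40852560317562

√190 = [13; 1,3,1,1,1,…,3,1,26, …], period ℓ=14 (even) → k=13
step 0: (13, 1)  from 13·(1,0) + (0,1)
…
step 4: (124, 9)  from 1·(69,5) + (55,4)
…
step 8: (2936, 213)  from 2·(1213,88) + (510,37)
step 9: (4149, 301)  from 1·(2936,213) + (1213,88)
step 10: (7085, 514)  from 1·(4149,301) + (2936,213)
…
step 12: (40787, 2959)  from 3·(11234,815) + (7085,514)
step 13: (52021, 3774)  from 1·(40787,2959) + (11234,815)
→ (52021, 3774).  Check: 52021²=2706184441, 190·3774²=2706184440, difference 1.
n=2: (52021,3774)∘(52021,3774) = (52021·52021+190·3774·3774, 52021·3774+3774·52021) = (5412368881,392654508)
n=3: (5412368881,392654508)∘(52021,3774) = (52021·5412368881+190·3774·392654508, 52021·392654508+3774·5412368881) = (563113683064981,40852560317562)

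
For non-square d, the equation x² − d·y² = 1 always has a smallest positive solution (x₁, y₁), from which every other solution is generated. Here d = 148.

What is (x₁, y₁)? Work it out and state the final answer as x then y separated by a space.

√148 → a₀=12, period (6,24); ℓ=2 even so k=1
i=0: a=12 ⇒ p=12, q=1
i=1: a=6 ⇒ p=73, q=6
(x₁, y₁) = (73, 6);  73² − 148·6² = 1 ✓

73 6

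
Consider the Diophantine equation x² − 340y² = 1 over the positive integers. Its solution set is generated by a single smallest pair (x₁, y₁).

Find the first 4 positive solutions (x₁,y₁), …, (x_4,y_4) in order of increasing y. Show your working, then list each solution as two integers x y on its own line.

√340 = [18; 2,3,1,1,1,…,3,2,36, …], period ℓ=14 (even) → k=13
i=0: a=18 ⇒ p=18, q=1
i=1: a=2 ⇒ p=37, q=2
i=2: a=3 ⇒ p=129, q=7
i=3: a=1 ⇒ p=166, q=9
i=4: a=1 ⇒ p=295, q=16
i=5: a=1 ⇒ p=461, q=25
i=6: a=1 ⇒ p=756, q=41
…
i=8: a=1 ⇒ p=7265, q=394
i=9: a=1 ⇒ p=13774, q=747
i=10: a=1 ⇒ p=21039, q=1141
i=11: a=1 ⇒ p=34813, q=1888
i=12: a=3 ⇒ p=125478, q=6805
i=13: a=2 ⇒ p=285769, q=15498
→ (285769, 15498).  Check: 285769²=81663921361, 340·15498²=81663921360, difference 1.
(x_2, y_2) = (285769·285769 + 340·15498·15498, 285769·15498 + 15498·285769) = (163327842721, 8857695924)
(x_3, y_3) = (285769·163327842721 + 340·15498·8857695924, 285769·8857695924 + 15498·163327842721) = (93348068572789129, 5062509812995614)
(x_4, y_4) = (285769·93348068572789129 + 340·15498·5062509812995614, 285769·5062509812995614 + 15498·93348068572789129) = (53351968415791425367681, 2893416733491029538408)

285769 15498
163327842721 8857695924
93348068572789129 5062509812995614
53351968415791425367681 2893416733491029538408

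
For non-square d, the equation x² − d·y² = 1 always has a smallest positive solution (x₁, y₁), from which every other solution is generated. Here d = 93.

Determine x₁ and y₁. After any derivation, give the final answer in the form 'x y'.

12151 1260

[9; 1,1,1,4,6,4,1,1,1,18] for √93; ℓ=10 ⇒ convergent index 9
i=0: a=9 ⇒ p=9, q=1
i=1: a=1 ⇒ p=10, q=1
i=2: a=1 ⇒ p=19, q=2
…
i=4: a=4 ⇒ p=135, q=14
i=5: a=6 ⇒ p=839, q=87
i=6: a=4 ⇒ p=3491, q=362
…
i=8: a=1 ⇒ p=7821, q=811
i=9: a=1 ⇒ p=12151, q=1260
fundamental: x₁=12151, y₁=1260  (since 147646801 − 93·1587600 = 1)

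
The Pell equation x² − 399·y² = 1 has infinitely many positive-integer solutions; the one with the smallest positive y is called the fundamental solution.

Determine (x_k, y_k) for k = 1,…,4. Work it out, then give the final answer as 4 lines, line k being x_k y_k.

[19; 1,38] for √399; ℓ=2 ⇒ convergent index 1
step 0: (19, 1)  from 19·(1,0) + (0,1)
step 1: (20, 1)  from 1·(19,1) + (1,0)
fundamental: x₁=20, y₁=1  (since 400 − 399·1 = 1)
(20+1√399)^2 = 799 + 40√399
(20+1√399)^3 = 31940 + 1599√399
(20+1√399)^4 = 1276801 + 63920√399

20 1
799 40
31940 1599
1276801 63920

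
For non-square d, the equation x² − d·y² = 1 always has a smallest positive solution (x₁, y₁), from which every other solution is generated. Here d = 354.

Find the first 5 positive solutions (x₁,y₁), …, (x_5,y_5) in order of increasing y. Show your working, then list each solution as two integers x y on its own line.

258065 13716
133195088449 7079239080
68745981000924305 3653807666346684
35481863173873866451201 1885839750824434773840
18313254039862772710457447825 973338470589361712155692516

d=354: √d = [18; 1,4,2,2,18,2,2,4,1,36] (ℓ=10, even), read p_9/q_9
k=0  a_k=18  p_k/q_k = 18/1
…
k=3  a_k=2  p_k/q_k = 207/11
k=4  a_k=2  p_k/q_k = 508/27
…
k=7  a_k=2  p_k/q_k = 47771/2539
k=8  a_k=4  p_k/q_k = 210294/11177
k=9  a_k=1  p_k/q_k = 258065/13716
→ (258065, 13716).  Check: 258065²=66597544225, 354·13716²=66597544224, difference 1.
n=2: (258065,13716)∘(258065,13716) = (258065·258065+354·13716·13716, 258065·13716+13716·258065) = (133195088449,7079239080)
n=3: (133195088449,7079239080)∘(258065,13716) = (258065·133195088449+354·13716·7079239080, 258065·7079239080+13716·133195088449) = (68745981000924305,3653807666346684)
n=4: (68745981000924305,3653807666346684)∘(258065,13716) = (258065·68745981000924305+354·13716·3653807666346684, 258065·3653807666346684+13716·68745981000924305) = (35481863173873866451201,1885839750824434773840)
n=5: (35481863173873866451201,1885839750824434773840)∘(258065,13716) = (258065·35481863173873866451201+354·13716·1885839750824434773840, 258065·1885839750824434773840+13716·35481863173873866451201) = (18313254039862772710457447825,973338470589361712155692516)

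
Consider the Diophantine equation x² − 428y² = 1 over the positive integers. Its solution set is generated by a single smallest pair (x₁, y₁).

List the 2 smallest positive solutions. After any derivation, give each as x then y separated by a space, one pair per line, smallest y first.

√428 = [20; 1,2,4,1,5,10,5,1,4,2,1,40, …], period ℓ=12 (even) → k=11
a_0=20:  p_0=20·1+0=20,  q_0=20·0+1=1
a_1=1:  p_1=1·20+1=21,  q_1=1·1+0=1
a_2=2:  p_2=2·21+20=62,  q_2=2·1+1=3
a_3=4:  p_3=4·62+21=269,  q_3=4·3+1=13
a_4=1:  p_4=1·269+62=331,  q_4=1·13+3=16
a_5=5:  p_5=5·331+269=1924,  q_5=5·16+13=93
a_6=10:  p_6=10·1924+331=19571,  q_6=10·93+16=946
a_7=5:  p_7=5·19571+1924=99779,  q_7=5·946+93=4823
a_8=1:  p_8=1·99779+19571=119350,  q_8=1·4823+946=5769
a_9=4:  p_9=4·119350+99779=577179,  q_9=4·5769+4823=27899
a_10=2:  p_10=2·577179+119350=1273708,  q_10=2·27899+5769=61567
a_11=1:  p_11=1·1273708+577179=1850887,  q_11=1·61567+27899=89466
→ (1850887, 89466).  Check: 1850887²=3425782686769, 428·89466²=3425782686768, difference 1.
(x_2, y_2) = (1850887·1850887 + 428·89466·89466, 1850887·89466 + 89466·1850887) = (6851565373537, 331182912684)

1850887 89466
6851565373537 331182912684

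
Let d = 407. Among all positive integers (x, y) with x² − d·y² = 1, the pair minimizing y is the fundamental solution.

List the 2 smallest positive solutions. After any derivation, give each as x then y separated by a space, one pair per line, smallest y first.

[20; 5,1,2,1,5,40] for √407; ℓ=6 ⇒ convergent index 5
k=0  a_k=20  p_k/q_k = 20/1
…
k=2  a_k=1  p_k/q_k = 121/6
k=3  a_k=2  p_k/q_k = 343/17
k=4  a_k=1  p_k/q_k = 464/23
k=5  a_k=5  p_k/q_k = 2663/132
→ (2663, 132).  Check: 2663²=7091569, 407·132²=7091568, difference 1.
(2663+132√407)^2 = 14183137 + 703032√407

2663 132
14183137 703032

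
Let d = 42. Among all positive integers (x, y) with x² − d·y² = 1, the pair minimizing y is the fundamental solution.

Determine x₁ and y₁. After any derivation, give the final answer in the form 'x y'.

√42 = [6; 2,12, …], period ℓ=2 (even) → k=1
step 0: (6, 1)  from 6·(1,0) + (0,1)
step 1: (13, 2)  from 2·(6,1) + (1,0)
→ (13, 2).  Check: 13²=169, 42·2²=168, difference 1.

13 2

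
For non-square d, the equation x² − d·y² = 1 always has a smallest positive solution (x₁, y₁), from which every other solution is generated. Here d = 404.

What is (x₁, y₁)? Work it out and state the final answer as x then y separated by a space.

201 10

d=404: √d = [20; 10,40] (ℓ=2, even), read p_1/q_1
step 0: (20, 1)  from 20·(1,0) + (0,1)
step 1: (201, 10)  from 10·(20,1) + (1,0)
→ (201, 10).  Check: 201²=40401, 404·10²=40400, difference 1.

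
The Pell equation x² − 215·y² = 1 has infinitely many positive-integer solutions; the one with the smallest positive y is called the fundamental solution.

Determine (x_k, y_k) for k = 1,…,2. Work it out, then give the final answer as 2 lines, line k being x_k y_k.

d=215: √d = [14; 1,1,1,28] (ℓ=4, even), read p_3/q_3
k=0  a_k=14  p_k/q_k = 14/1
k=1  a_k=1  p_k/q_k = 15/1
k=2  a_k=1  p_k/q_k = 29/2
k=3  a_k=1  p_k/q_k = 44/3
(x₁, y₁) = (44, 3);  44² − 215·3² = 1 ✓
(x_2, y_2) = (44·44 + 215·3·3, 44·3 + 3·44) = (3871, 264)

44 3
3871 264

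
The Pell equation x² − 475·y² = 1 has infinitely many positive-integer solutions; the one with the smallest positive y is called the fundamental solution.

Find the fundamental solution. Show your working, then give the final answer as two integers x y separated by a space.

57799 2652

d=475: √d = [21; 1,3,1,6,2,6,1,3,1,42] (ℓ=10, even), read p_9/q_9
k=0  a_k=21  p_k/q_k = 21/1
k=1  a_k=1  p_k/q_k = 22/1
k=2  a_k=3  p_k/q_k = 87/4
k=3  a_k=1  p_k/q_k = 109/5
k=4  a_k=6  p_k/q_k = 741/34
k=5  a_k=2  p_k/q_k = 1591/73
k=6  a_k=6  p_k/q_k = 10287/472
k=7  a_k=1  p_k/q_k = 11878/545
k=8  a_k=3  p_k/q_k = 45921/2107
k=9  a_k=1  p_k/q_k = 57799/2652
fundamental: x₁=57799, y₁=2652  (since 3340724401 − 475·7033104 = 1)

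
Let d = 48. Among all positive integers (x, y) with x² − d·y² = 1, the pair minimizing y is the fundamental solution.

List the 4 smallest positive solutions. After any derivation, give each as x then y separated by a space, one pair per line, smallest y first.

√48 → a₀=6, period (1,12); ℓ=2 even so k=1
step 0: (6, 1)  from 6·(1,0) + (0,1)
step 1: (7, 1)  from 1·(6,1) + (1,0)
fundamental: x₁=7, y₁=1  (since 49 − 48·1 = 1)
n=2: (7,1)∘(7,1) = (7·7+48·1·1, 7·1+1·7) = (97,14)
n=3: (97,14)∘(7,1) = (7·97+48·1·14, 7·14+1·97) = (1351,195)
n=4: (1351,195)∘(7,1) = (7·1351+48·1·195, 7·195+1·1351) = (18817,2716)

7 1
97 14
1351 195
18817 2716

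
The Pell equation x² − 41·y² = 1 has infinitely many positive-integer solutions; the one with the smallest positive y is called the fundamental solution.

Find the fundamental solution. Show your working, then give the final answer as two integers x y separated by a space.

2049 320

d=41: √d = [6; 2,2,12] (ℓ=3, odd), read p_5/q_5
step 0: (6, 1)  from 6·(1,0) + (0,1)
…
step 4: (826, 129)  from 2·(397,62) + (32,5)
step 5: (2049, 320)  from 2·(826,129) + (397,62)
→ (2049, 320).  Check: 2049²=4198401, 41·320²=4198400, difference 1.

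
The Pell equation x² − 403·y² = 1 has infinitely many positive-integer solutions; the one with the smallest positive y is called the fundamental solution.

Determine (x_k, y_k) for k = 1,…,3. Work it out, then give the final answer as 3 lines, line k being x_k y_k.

669878 33369
897473069767 44706317964
1202394930058086974 59895557730143415

[20; 13,2,1,3,1,3,1,2,13,40] for √403; ℓ=10 ⇒ convergent index 9
k=0  a_k=20  p_k/q_k = 20/1
k=1  a_k=13  p_k/q_k = 261/13
k=2  a_k=2  p_k/q_k = 542/27
k=3  a_k=1  p_k/q_k = 803/40
k=4  a_k=3  p_k/q_k = 2951/147
k=5  a_k=1  p_k/q_k = 3754/187
…
k=7  a_k=1  p_k/q_k = 17967/895
k=8  a_k=2  p_k/q_k = 50147/2498
k=9  a_k=13  p_k/q_k = 669878/33369
(x₁, y₁) = (669878, 33369);  669878² − 403·33369² = 1 ✓
k=2:  x_2 = 669878·669878+403·33369·33369 = 897473069767,  y_2 = 669878·33369+33369·669878 = 44706317964
k=3:  x_3 = 669878·897473069767+403·33369·44706317964 = 1202394930058086974,  y_3 = 669878·44706317964+33369·897473069767 = 59895557730143415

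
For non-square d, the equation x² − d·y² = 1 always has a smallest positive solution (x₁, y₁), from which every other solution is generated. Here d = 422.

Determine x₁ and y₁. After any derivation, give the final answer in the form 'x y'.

7022501 341850

√422 → a₀=20, period (1,1,5,2,1,…,1,1,40); ℓ=14 even so k=13
k=0  a_k=20  p_k/q_k = 20/1
k=1  a_k=1  p_k/q_k = 21/1
…
k=4  a_k=2  p_k/q_k = 493/24
k=5  a_k=1  p_k/q_k = 719/35
…
k=8  a_k=3  p_k/q_k = 163807/7974
k=9  a_k=1  p_k/q_k = 217526/10589
…
k=12  a_k=1  p_k/q_k = 3810680/185501
k=13  a_k=1  p_k/q_k = 7022501/341850
(x₁, y₁) = (7022501, 341850);  7022501² − 422·341850² = 1 ✓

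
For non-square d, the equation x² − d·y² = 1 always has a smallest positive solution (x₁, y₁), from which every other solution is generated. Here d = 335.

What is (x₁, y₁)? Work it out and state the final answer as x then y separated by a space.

√335 = [18; 3,3,3,36, …], period ℓ=4 (even) → k=3
a_0=18:  p_0=18·1+0=18,  q_0=18·0+1=1
a_1=3:  p_1=3·18+1=55,  q_1=3·1+0=3
a_2=3:  p_2=3·55+18=183,  q_2=3·3+1=10
a_3=3:  p_3=3·183+55=604,  q_3=3·10+3=33
→ (604, 33).  Check: 604²=364816, 335·33²=364815, difference 1.

604 33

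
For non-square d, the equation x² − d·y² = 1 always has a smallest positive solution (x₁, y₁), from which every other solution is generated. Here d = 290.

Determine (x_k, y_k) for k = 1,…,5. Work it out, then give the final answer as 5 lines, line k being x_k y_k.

√290 → a₀=17, period (34); ℓ=1 odd so k=1
step 0: (17, 1)  from 17·(1,0) + (0,1)
step 1: (579, 34)  from 34·(17,1) + (1,0)
fundamental: x₁=579, y₁=34  (since 335241 − 290·1156 = 1)
n=2: (579,34)∘(579,34) = (579·579+290·34·34, 579·34+34·579) = (670481,39372)
n=3: (670481,39372)∘(579,34) = (579·670481+290·34·39372, 579·39372+34·670481) = (776416419,45592742)
n=4: (776416419,45592742)∘(579,34) = (579·776416419+290·34·45592742, 579·45592742+34·776416419) = (899089542721,52796355864)
n=5: (899089542721,52796355864)∘(579,34) = (579·899089542721+290·34·52796355864, 579·52796355864+34·899089542721) = (1041144914054499,61138134497770)

579 34
670481 39372
776416419 45592742
899089542721 52796355864
1041144914054499 61138134497770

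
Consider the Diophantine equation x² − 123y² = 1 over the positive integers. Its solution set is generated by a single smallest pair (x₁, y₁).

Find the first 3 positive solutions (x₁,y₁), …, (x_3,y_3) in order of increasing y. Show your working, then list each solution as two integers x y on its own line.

[11; 11,22] for √123; ℓ=2 ⇒ convergent index 1
i=0: a=11 ⇒ p=11, q=1
i=1: a=11 ⇒ p=122, q=11
(x₁, y₁) = (122, 11);  122² − 123·11² = 1 ✓
(122+11√123)^2 = 29767 + 2684√123
(122+11√123)^3 = 7263026 + 654885√123

122 11
29767 2684
7263026 654885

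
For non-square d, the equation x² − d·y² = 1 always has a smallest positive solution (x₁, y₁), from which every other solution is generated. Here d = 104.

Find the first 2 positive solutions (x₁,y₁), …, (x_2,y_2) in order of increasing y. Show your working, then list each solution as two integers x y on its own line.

51 5
5201 510

√104 = [10; 5,20, …], period ℓ=2 (even) → k=1
k=0  a_k=10  p_k/q_k = 10/1
k=1  a_k=5  p_k/q_k = 51/5
(x₁, y₁) = (51, 5);  51² − 104·5² = 1 ✓
k=2:  x_2 = 51·51+104·5·5 = 5201,  y_2 = 51·5+5·51 = 510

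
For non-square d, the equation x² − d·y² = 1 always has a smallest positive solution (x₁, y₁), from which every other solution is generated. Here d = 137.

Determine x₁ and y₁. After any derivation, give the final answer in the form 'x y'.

[11; 1,2,2,1,1,2,2,1,22] for √137; ℓ=9 ⇒ convergent index 17
i=0: a=11 ⇒ p=11, q=1
i=1: a=1 ⇒ p=12, q=1
…
i=3: a=2 ⇒ p=82, q=7
i=4: a=1 ⇒ p=117, q=10
…
i=9: a=22 ⇒ p=39597, q=3383
…
i=11: a=2 ⇒ p=122279, q=10447
…
i=16: a=2 ⇒ p=4286741, q=366241
i=17: a=1 ⇒ p=6083073, q=519712
fundamental: x₁=6083073, y₁=519712  (since 37003777123329 − 137·270100562944 = 1)

6083073 519712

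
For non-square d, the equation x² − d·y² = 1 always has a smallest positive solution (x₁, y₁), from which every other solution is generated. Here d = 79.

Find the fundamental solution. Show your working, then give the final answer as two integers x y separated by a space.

80 9

d=79: √d = [8; 1,7,1,16] (ℓ=4, even), read p_3/q_3
k=0  a_k=8  p_k/q_k = 8/1
…
k=2  a_k=7  p_k/q_k = 71/8
k=3  a_k=1  p_k/q_k = 80/9
→ (80, 9).  Check: 80²=6400, 79·9²=6399, difference 1.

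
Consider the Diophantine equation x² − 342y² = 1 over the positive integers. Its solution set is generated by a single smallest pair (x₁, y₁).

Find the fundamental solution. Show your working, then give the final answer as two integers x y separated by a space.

[18; 2,36] for √342; ℓ=2 ⇒ convergent index 1
a_0=18:  p_0=18·1+0=18,  q_0=18·0+1=1
a_1=2:  p_1=2·18+1=37,  q_1=2·1+0=2
(x₁, y₁) = (37, 2);  37² − 342·2² = 1 ✓

37 2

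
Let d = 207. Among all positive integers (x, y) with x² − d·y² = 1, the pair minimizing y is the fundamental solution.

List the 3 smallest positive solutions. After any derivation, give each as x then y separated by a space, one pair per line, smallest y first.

[14; 2,1,1,2,1,1,2,28] for √207; ℓ=8 ⇒ convergent index 7
step 0: (14, 1)  from 14·(1,0) + (0,1)
step 1: (29, 2)  from 2·(14,1) + (1,0)
step 2: (43, 3)  from 1·(29,2) + (14,1)
step 3: (72, 5)  from 1·(43,3) + (29,2)
step 4: (187, 13)  from 2·(72,5) + (43,3)
step 5: (259, 18)  from 1·(187,13) + (72,5)
step 6: (446, 31)  from 1·(259,18) + (187,13)
step 7: (1151, 80)  from 2·(446,31) + (259,18)
(x₁, y₁) = (1151, 80);  1151² − 207·80² = 1 ✓
(x_2, y_2) = (1151·1151 + 207·80·80, 1151·80 + 80·1151) = (2649601, 184160)
(x_3, y_3) = (1151·2649601 + 207·80·184160, 1151·184160 + 80·2649601) = (6099380351, 423936240)

1151 80
2649601 184160
6099380351 423936240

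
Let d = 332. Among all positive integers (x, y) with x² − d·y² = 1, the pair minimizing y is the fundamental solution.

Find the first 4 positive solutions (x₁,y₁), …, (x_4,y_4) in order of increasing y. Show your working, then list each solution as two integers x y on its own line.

[18; 4,1,1,8,1,1,4,36] for √332; ℓ=8 ⇒ convergent index 7
a_0=18:  p_0=18·1+0=18,  q_0=18·0+1=1
a_1=4:  p_1=4·18+1=73,  q_1=4·1+0=4
a_2=1:  p_2=1·73+18=91,  q_2=1·4+1=5
…
a_5=1:  p_5=1·1403+164=1567,  q_5=1·77+9=86
a_6=1:  p_6=1·1567+1403=2970,  q_6=1·86+77=163
a_7=4:  p_7=4·2970+1567=13447,  q_7=4·163+86=738
fundamental: x₁=13447, y₁=738  (since 180821809 − 332·544644 = 1)
k=2:  x_2 = 13447·13447+332·738·738 = 361643617,  y_2 = 13447·738+738·13447 = 19847772
k=3:  x_3 = 13447·361643617+332·738·19847772 = 9726043422151,  y_3 = 13447·19847772+738·361643617 = 533785979430
k=4:  x_4 = 13447·9726043422151+332·738·533785979430 = 261572211433685377,  y_4 = 13447·533785979430+738·9726043422151 = 14355640110942648

13447 738
361643617 19847772
9726043422151 533785979430
261572211433685377 14355640110942648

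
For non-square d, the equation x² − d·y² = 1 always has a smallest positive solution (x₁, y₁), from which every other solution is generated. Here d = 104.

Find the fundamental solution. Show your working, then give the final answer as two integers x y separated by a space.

51 5

√104 = [10; 5,20, …], period ℓ=2 (even) → k=1
a_0=10:  p_0=10·1+0=10,  q_0=10·0+1=1
a_1=5:  p_1=5·10+1=51,  q_1=5·1+0=5
fundamental: x₁=51, y₁=5  (since 2601 − 104·25 = 1)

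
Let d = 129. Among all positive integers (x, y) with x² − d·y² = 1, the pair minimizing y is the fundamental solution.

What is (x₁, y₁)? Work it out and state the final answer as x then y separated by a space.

[11; 2,1,3,1,6,1,3,1,2,22] for √129; ℓ=10 ⇒ convergent index 9
a_0=11:  p_0=11·1+0=11,  q_0=11·0+1=1
…
a_5=6:  p_5=6·159+125=1079,  q_5=6·14+11=95
…
a_7=3:  p_7=3·1238+1079=4793,  q_7=3·109+95=422
a_8=1:  p_8=1·4793+1238=6031,  q_8=1·422+109=531
a_9=2:  p_9=2·6031+4793=16855,  q_9=2·531+422=1484
→ (16855, 1484).  Check: 16855²=284091025, 129·1484²=284091024, difference 1.

16855 1484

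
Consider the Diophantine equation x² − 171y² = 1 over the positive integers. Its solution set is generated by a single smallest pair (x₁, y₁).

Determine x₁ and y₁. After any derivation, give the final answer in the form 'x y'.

170 13

[13; 13,26] for √171; ℓ=2 ⇒ convergent index 1
a_0=13:  p_0=13·1+0=13,  q_0=13·0+1=1
a_1=13:  p_1=13·13+1=170,  q_1=13·1+0=13
fundamental: x₁=170, y₁=13  (since 28900 − 171·169 = 1)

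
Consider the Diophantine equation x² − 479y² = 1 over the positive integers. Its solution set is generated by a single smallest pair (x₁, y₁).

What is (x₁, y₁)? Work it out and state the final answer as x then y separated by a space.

2989440 136591

[21; 1,7,1,3,2,21,2,3,1,7,1,42] for √479; ℓ=12 ⇒ convergent index 11
k=0  a_k=21  p_k/q_k = 21/1
…
k=2  a_k=7  p_k/q_k = 175/8
k=3  a_k=1  p_k/q_k = 197/9
k=4  a_k=3  p_k/q_k = 766/35
k=5  a_k=2  p_k/q_k = 1729/79
k=6  a_k=21  p_k/q_k = 37075/1694
k=7  a_k=2  p_k/q_k = 75879/3467
k=8  a_k=3  p_k/q_k = 264712/12095
…
k=10  a_k=7  p_k/q_k = 2648849/121029
k=11  a_k=1  p_k/q_k = 2989440/136591
(x₁, y₁) = (2989440, 136591);  2989440² − 479·136591² = 1 ✓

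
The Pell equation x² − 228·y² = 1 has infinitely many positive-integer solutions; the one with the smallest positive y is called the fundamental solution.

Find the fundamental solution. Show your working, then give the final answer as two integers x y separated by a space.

151 10

√228 = [15; 10,30, …], period ℓ=2 (even) → k=1
step 0: (15, 1)  from 15·(1,0) + (0,1)
step 1: (151, 10)  from 10·(15,1) + (1,0)
fundamental: x₁=151, y₁=10  (since 22801 − 228·100 = 1)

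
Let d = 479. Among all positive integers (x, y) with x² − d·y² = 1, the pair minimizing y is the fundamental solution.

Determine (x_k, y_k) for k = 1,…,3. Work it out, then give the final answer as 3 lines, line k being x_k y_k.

√479 → a₀=21, period (1,7,1,3,2,21,2,3,1,7,1,42); ℓ=12 even so k=11
a_0=21:  p_0=21·1+0=21,  q_0=21·0+1=1
a_1=1:  p_1=1·21+1=22,  q_1=1·1+0=1
a_2=7:  p_2=7·22+21=175,  q_2=7·1+1=8
a_3=1:  p_3=1·175+22=197,  q_3=1·8+1=9
a_4=3:  p_4=3·197+175=766,  q_4=3·9+8=35
a_5=2:  p_5=2·766+197=1729,  q_5=2·35+9=79
a_6=21:  p_6=21·1729+766=37075,  q_6=21·79+35=1694
…
a_8=3:  p_8=3·75879+37075=264712,  q_8=3·3467+1694=12095
…
a_10=7:  p_10=7·340591+264712=2648849,  q_10=7·15562+12095=121029
a_11=1:  p_11=1·2648849+340591=2989440,  q_11=1·121029+15562=136591
→ (2989440, 136591).  Check: 2989440²=8936751513600, 479·136591²=8936751513599, difference 1.
(2989440+136591√479)^2 = 17873503027199 + 816661198080√479
(2989440+136591√479)^3 = 106863529779256567680 + 4882719303976413809√479

2989440 136591
17873503027199 816661198080
106863529779256567680 4882719303976413809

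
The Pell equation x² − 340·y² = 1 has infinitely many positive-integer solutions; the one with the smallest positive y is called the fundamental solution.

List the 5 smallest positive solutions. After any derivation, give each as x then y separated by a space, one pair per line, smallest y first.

285769 15498
163327842721 8857695924
93348068572789129 5062509812995614
53351968415791425367681 2893416733491029538408
30492677324331251603220874249 1653697613020933530509635890

d=340: √d = [18; 2,3,1,1,1,…,3,2,36] (ℓ=14, even), read p_13/q_13
k=0  a_k=18  p_k/q_k = 18/1
…
k=3  a_k=1  p_k/q_k = 166/9
…
k=9  a_k=1  p_k/q_k = 13774/747
…
k=12  a_k=3  p_k/q_k = 125478/6805
k=13  a_k=2  p_k/q_k = 285769/15498
fundamental: x₁=285769, y₁=15498  (since 81663921361 − 340·240188004 = 1)
(x_2, y_2) = (285769·285769 + 340·15498·15498, 285769·15498 + 15498·285769) = (163327842721, 8857695924)
(x_3, y_3) = (285769·163327842721 + 340·15498·8857695924, 285769·8857695924 + 15498·163327842721) = (93348068572789129, 5062509812995614)
(x_4, y_4) = (285769·93348068572789129 + 340·15498·5062509812995614, 285769·5062509812995614 + 15498·93348068572789129) = (53351968415791425367681, 2893416733491029538408)
(x_5, y_5) = (285769·53351968415791425367681 + 340·15498·2893416733491029538408, 285769·2893416733491029538408 + 15498·53351968415791425367681) = (30492677324331251603220874249, 1653697613020933530509635890)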